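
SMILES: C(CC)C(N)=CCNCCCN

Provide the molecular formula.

Heavy atoms from the SMILES: 9 C, 3 N.
Implicit hydrogens by atom environment:
  6 × C: 2 H each → 12
  2 × N: 2 H each → 4
  1 × C: 3 H
  1 × C: 1 H
  1 × C: no H
  1 × N: 1 H
  Total hydrogens = 21.
Molecular formula: C9H21N3

C9H21N3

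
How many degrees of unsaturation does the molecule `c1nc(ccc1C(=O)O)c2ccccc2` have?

9

Molecular formula from the SMILES: C12H9NO2.
DoU = (2C + 2 + N − H − X)/2 = (2·12 + 2 + 1 − 9 − 0)/2 = 18/2 = 9.
(Structurally: 2 ring(s) + 7 π bond(s) = 9.)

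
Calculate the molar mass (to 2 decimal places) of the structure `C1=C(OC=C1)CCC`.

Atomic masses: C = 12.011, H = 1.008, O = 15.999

Molecular formula: C7H10O.
M = 7×12.011 + 10×1.008 + 1×15.999 = 110.16 g/mol.

110.16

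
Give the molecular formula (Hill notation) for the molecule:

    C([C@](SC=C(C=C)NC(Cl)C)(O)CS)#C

Heavy atoms from the SMILES: 10 C, 1 Cl, 1 N, 1 O, 2 S.
Implicit hydrogens by atom environment:
  4 × C: 1 H each → 4
  3 × C: no H
  2 × C: 2 H each → 4
  1 × C: 3 H
  1 × Cl: no H
  1 × N: 1 H
  1 × O: 1 H
  1 × S: 1 H
  1 × S: no H
  Total hydrogens = 14.
Molecular formula: C10H14ClNOS2

C10H14ClNOS2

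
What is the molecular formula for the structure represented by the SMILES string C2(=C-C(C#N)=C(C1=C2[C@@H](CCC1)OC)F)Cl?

Heavy atoms from the SMILES: 12 C, 1 Cl, 1 F, 1 N, 1 O.
Implicit hydrogens by atom environment:
  5 × C (aromatic): no H
  3 × C: 2 H each → 6
  1 × C: 3 H
  1 × C (aromatic): 1 H
  1 × C: 1 H
  1 × C: no H
  1 × Cl: no H
  1 × F: no H
  1 × N: no H
  1 × O: no H
  Total hydrogens = 11.
Molecular formula: C12H11ClFNO

C12H11ClFNO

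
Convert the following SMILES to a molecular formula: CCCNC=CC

C6H13N

Heavy atoms from the SMILES: 6 C, 1 N.
Implicit hydrogens by atom environment:
  2 × C: 3 H each → 6
  2 × C: 2 H each → 4
  2 × C: 1 H each → 2
  1 × N: 1 H
  Total hydrogens = 13.
Molecular formula: C6H13N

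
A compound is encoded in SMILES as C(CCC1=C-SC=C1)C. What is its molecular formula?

Heavy atoms from the SMILES: 8 C, 1 S.
Implicit hydrogens by atom environment:
  3 × C: 2 H each → 6
  3 × C (aromatic): 1 H each → 3
  1 × C: 3 H
  1 × C (aromatic): no H
  1 × S (aromatic): no H
  Total hydrogens = 12.
Molecular formula: C8H12S

C8H12S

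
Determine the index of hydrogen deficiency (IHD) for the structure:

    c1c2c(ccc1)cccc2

7

Molecular formula from the SMILES: C10H8.
DoU = (2C + 2 + N − H − X)/2 = (2·10 + 2 + 0 − 8 − 0)/2 = 14/2 = 7.
(Structurally: 2 ring(s) + 5 π bond(s) = 7.)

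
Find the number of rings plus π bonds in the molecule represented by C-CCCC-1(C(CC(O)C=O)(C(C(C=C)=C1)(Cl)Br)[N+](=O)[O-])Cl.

Molecular formula from the SMILES: C14H18BrCl2NO4.
DoU = (2C + 2 + N − H − X)/2 = (2·14 + 2 + 1 − 18 − 3)/2 = 10/2 = 5.
(Structurally: 1 ring(s) + 4 π bond(s) = 5.)

5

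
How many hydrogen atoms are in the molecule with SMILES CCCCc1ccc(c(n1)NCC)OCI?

Hydrogens are implicit in SMILES; fill each atom to its normal valence:
  5 × C: 2 H each → 10
  3 × C (aromatic): no H
  2 × C: 3 H each → 6
  2 × C (aromatic): 1 H each → 2
  1 × I: no H
  1 × N: 1 H
  1 × N (aromatic): no H
  1 × O: no H
  Total hydrogens = 19.

19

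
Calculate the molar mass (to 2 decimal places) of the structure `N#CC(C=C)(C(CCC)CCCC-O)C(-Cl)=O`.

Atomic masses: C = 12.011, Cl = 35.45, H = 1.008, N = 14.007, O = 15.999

Molecular formula: C13H20ClNO2.
M = 13×12.011 + 1×35.45 + 20×1.008 + 1×14.007 + 2×15.999 = 257.76 g/mol.

257.76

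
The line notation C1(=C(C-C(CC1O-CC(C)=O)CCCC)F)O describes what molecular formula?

C13H21FO3

Heavy atoms from the SMILES: 13 C, 1 F, 3 O.
Implicit hydrogens by atom environment:
  6 × C: 2 H each → 12
  3 × C: no H
  2 × C: 3 H each → 6
  2 × C: 1 H each → 2
  2 × O: no H
  1 × F: no H
  1 × O: 1 H
  Total hydrogens = 21.
Molecular formula: C13H21FO3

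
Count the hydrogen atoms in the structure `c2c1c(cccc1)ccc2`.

Hydrogens are implicit in SMILES; fill each atom to its normal valence:
  8 × C (aromatic): 1 H each → 8
  2 × C (aromatic): no H
  Total hydrogens = 8.

8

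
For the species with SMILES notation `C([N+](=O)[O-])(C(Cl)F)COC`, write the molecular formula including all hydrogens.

Heavy atoms from the SMILES: 4 C, 1 Cl, 1 F, 1 N, 3 O.
Implicit hydrogens by atom environment:
  2 × C: 1 H each → 2
  2 × O: no H
  1 × C: 3 H
  1 × C: 2 H
  1 × Cl: no H
  1 × F: no H
  1 × N (charge +1): no H
  1 × O (charge -1): no H
  Total hydrogens = 7.
Molecular formula: C4H7ClFNO3

C4H7ClFNO3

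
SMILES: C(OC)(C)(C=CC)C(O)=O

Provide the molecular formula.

Heavy atoms from the SMILES: 7 C, 3 O.
Implicit hydrogens by atom environment:
  3 × C: 3 H each → 9
  2 × C: 1 H each → 2
  2 × C: no H
  2 × O: no H
  1 × O: 1 H
  Total hydrogens = 12.
Molecular formula: C7H12O3

C7H12O3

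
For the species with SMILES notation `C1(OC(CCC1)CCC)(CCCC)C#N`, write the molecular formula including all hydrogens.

Heavy atoms from the SMILES: 13 C, 1 N, 1 O.
Implicit hydrogens by atom environment:
  8 × C: 2 H each → 16
  2 × C: 3 H each → 6
  2 × C: no H
  1 × C: 1 H
  1 × N: no H
  1 × O: no H
  Total hydrogens = 23.
Molecular formula: C13H23NO

C13H23NO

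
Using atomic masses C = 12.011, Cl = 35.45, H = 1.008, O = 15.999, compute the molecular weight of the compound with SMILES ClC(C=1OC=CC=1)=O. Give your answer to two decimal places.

Molecular formula: C5H3ClO2.
M = 5×12.011 + 1×35.45 + 3×1.008 + 2×15.999 = 130.53 g/mol.

130.53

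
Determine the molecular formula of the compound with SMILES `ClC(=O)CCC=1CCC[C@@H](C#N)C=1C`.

C11H14ClNO

Heavy atoms from the SMILES: 11 C, 1 Cl, 1 N, 1 O.
Implicit hydrogens by atom environment:
  5 × C: 2 H each → 10
  4 × C: no H
  1 × C: 3 H
  1 × C: 1 H
  1 × Cl: no H
  1 × N: no H
  1 × O: no H
  Total hydrogens = 14.
Molecular formula: C11H14ClNO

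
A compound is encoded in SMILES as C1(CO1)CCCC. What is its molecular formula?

Heavy atoms from the SMILES: 6 C, 1 O.
Implicit hydrogens by atom environment:
  4 × C: 2 H each → 8
  1 × C: 3 H
  1 × C: 1 H
  1 × O: no H
  Total hydrogens = 12.
Molecular formula: C6H12O

C6H12O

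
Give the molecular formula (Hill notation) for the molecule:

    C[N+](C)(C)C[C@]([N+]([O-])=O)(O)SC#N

Heavy atoms from the SMILES: 6 C, 3 N, 3 O, 1 S.
Implicit hydrogens by atom environment:
  3 × C: 3 H each → 9
  2 × C: no H
  2 × N (charge +1): no H
  1 × C: 2 H
  1 × N: no H
  1 × O: 1 H
  1 × O: no H
  1 × O (charge -1): no H
  1 × S: no H
  Total hydrogens = 12.
Net charge +1.
Molecular formula: C6H12N3O3S+

C6H12N3O3S+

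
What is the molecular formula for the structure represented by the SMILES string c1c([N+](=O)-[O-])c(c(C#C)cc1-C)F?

C9H6FNO2

Heavy atoms from the SMILES: 9 C, 1 F, 1 N, 2 O.
Implicit hydrogens by atom environment:
  4 × C (aromatic): no H
  2 × C (aromatic): 1 H each → 2
  1 × C: 3 H
  1 × C: 1 H
  1 × C: no H
  1 × F: no H
  1 × N (charge +1): no H
  1 × O: no H
  1 × O (charge -1): no H
  Total hydrogens = 6.
Molecular formula: C9H6FNO2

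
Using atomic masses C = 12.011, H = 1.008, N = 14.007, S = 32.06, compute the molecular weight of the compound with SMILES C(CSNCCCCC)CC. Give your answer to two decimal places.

175.33

Molecular formula: C9H21NS.
M = 9×12.011 + 21×1.008 + 1×14.007 + 1×32.06 = 175.33 g/mol.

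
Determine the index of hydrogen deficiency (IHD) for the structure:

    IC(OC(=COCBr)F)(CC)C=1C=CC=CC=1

5

Molecular formula from the SMILES: C12H13BrFIO2.
DoU = (2C + 2 + N − H − X)/2 = (2·12 + 2 + 0 − 13 − 3)/2 = 10/2 = 5.
(Structurally: 1 ring(s) + 4 π bond(s) = 5.)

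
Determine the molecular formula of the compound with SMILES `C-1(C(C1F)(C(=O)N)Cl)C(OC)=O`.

C6H7ClFNO3

Heavy atoms from the SMILES: 6 C, 1 Cl, 1 F, 1 N, 3 O.
Implicit hydrogens by atom environment:
  3 × C: no H
  3 × O: no H
  2 × C: 1 H each → 2
  1 × C: 3 H
  1 × Cl: no H
  1 × F: no H
  1 × N: 2 H
  Total hydrogens = 7.
Molecular formula: C6H7ClFNO3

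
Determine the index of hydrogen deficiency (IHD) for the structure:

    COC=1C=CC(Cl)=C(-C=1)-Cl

Molecular formula from the SMILES: C7H6Cl2O.
DoU = (2C + 2 + N − H − X)/2 = (2·7 + 2 + 0 − 6 − 2)/2 = 8/2 = 4.
(Structurally: 1 ring(s) + 3 π bond(s) = 4.)

4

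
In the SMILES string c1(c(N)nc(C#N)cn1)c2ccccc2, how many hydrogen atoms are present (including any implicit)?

Hydrogens are implicit in SMILES; fill each atom to its normal valence:
  6 × C (aromatic): 1 H each → 6
  4 × C (aromatic): no H
  2 × N (aromatic): no H
  1 × C: no H
  1 × N: 2 H
  1 × N: no H
  Total hydrogens = 8.

8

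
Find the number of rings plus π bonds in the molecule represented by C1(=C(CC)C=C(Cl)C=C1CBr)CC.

4

Molecular formula from the SMILES: C11H14BrCl.
DoU = (2C + 2 + N − H − X)/2 = (2·11 + 2 + 0 − 14 − 2)/2 = 8/2 = 4.
(Structurally: 1 ring(s) + 3 π bond(s) = 4.)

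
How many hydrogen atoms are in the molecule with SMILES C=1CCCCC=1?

10

Hydrogens are implicit in SMILES; fill each atom to its normal valence:
  4 × C: 2 H each → 8
  2 × C: 1 H each → 2
  Total hydrogens = 10.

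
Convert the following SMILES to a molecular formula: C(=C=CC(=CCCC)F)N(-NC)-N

C9H16FN3

Heavy atoms from the SMILES: 9 C, 1 F, 3 N.
Implicit hydrogens by atom environment:
  3 × C: 1 H each → 3
  2 × C: 3 H each → 6
  2 × C: 2 H each → 4
  2 × C: no H
  1 × F: no H
  1 × N: 2 H
  1 × N: 1 H
  1 × N: no H
  Total hydrogens = 16.
Molecular formula: C9H16FN3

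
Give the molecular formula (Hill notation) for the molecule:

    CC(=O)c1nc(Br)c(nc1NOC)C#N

C8H7BrN4O2

Heavy atoms from the SMILES: 1 Br, 8 C, 4 N, 2 O.
Implicit hydrogens by atom environment:
  4 × C (aromatic): no H
  2 × C: 3 H each → 6
  2 × C: no H
  2 × N (aromatic): no H
  2 × O: no H
  1 × Br: no H
  1 × N: 1 H
  1 × N: no H
  Total hydrogens = 7.
Molecular formula: C8H7BrN4O2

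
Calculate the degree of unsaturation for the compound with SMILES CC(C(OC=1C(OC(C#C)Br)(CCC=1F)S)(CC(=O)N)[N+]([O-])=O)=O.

Molecular formula from the SMILES: C13H14BrFN2O6S.
DoU = (2C + 2 + N − H − X)/2 = (2·13 + 2 + 2 − 14 − 2)/2 = 14/2 = 7.
(Structurally: 1 ring(s) + 6 π bond(s) = 7.)

7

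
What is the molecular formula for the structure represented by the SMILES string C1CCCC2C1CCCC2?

C10H18

Heavy atoms from the SMILES: 10 C.
Implicit hydrogens by atom environment:
  8 × C: 2 H each → 16
  2 × C: 1 H each → 2
  Total hydrogens = 18.
Molecular formula: C10H18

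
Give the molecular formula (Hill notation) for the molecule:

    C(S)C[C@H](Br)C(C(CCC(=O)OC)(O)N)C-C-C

C12H24BrNO3S

Heavy atoms from the SMILES: 1 Br, 12 C, 1 N, 3 O, 1 S.
Implicit hydrogens by atom environment:
  6 × C: 2 H each → 12
  2 × C: 3 H each → 6
  2 × C: 1 H each → 2
  2 × C: no H
  2 × O: no H
  1 × Br: no H
  1 × N: 2 H
  1 × O: 1 H
  1 × S: 1 H
  Total hydrogens = 24.
Molecular formula: C12H24BrNO3S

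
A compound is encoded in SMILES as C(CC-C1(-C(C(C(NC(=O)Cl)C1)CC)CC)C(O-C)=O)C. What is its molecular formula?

Heavy atoms from the SMILES: 16 C, 1 Cl, 1 N, 3 O.
Implicit hydrogens by atom environment:
  6 × C: 2 H each → 12
  4 × C: 3 H each → 12
  3 × C: 1 H each → 3
  3 × C: no H
  3 × O: no H
  1 × Cl: no H
  1 × N: 1 H
  Total hydrogens = 28.
Molecular formula: C16H28ClNO3

C16H28ClNO3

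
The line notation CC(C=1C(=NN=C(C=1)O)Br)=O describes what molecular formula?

C6H5BrN2O2

Heavy atoms from the SMILES: 1 Br, 6 C, 2 N, 2 O.
Implicit hydrogens by atom environment:
  3 × C (aromatic): no H
  2 × N (aromatic): no H
  1 × Br: no H
  1 × C: 3 H
  1 × C (aromatic): 1 H
  1 × C: no H
  1 × O: 1 H
  1 × O: no H
  Total hydrogens = 5.
Molecular formula: C6H5BrN2O2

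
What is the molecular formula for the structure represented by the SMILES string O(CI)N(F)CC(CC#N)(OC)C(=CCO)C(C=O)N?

C11H17FIN3O4

Heavy atoms from the SMILES: 11 C, 1 F, 1 I, 3 N, 4 O.
Implicit hydrogens by atom environment:
  4 × C: 2 H each → 8
  3 × C: 1 H each → 3
  3 × C: no H
  3 × O: no H
  2 × N: no H
  1 × C: 3 H
  1 × F: no H
  1 × I: no H
  1 × N: 2 H
  1 × O: 1 H
  Total hydrogens = 17.
Molecular formula: C11H17FIN3O4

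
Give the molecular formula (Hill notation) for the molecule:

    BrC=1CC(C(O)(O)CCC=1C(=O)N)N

Heavy atoms from the SMILES: 1 Br, 8 C, 2 N, 3 O.
Implicit hydrogens by atom environment:
  4 × C: no H
  3 × C: 2 H each → 6
  2 × N: 2 H each → 4
  2 × O: 1 H each → 2
  1 × Br: no H
  1 × C: 1 H
  1 × O: no H
  Total hydrogens = 13.
Molecular formula: C8H13BrN2O3

C8H13BrN2O3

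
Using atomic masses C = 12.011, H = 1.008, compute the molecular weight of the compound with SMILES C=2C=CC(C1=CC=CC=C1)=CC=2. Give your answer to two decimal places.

Molecular formula: C12H10.
M = 12×12.011 + 10×1.008 = 154.21 g/mol.

154.21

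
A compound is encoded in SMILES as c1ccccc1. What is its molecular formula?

Heavy atoms from the SMILES: 6 C.
Implicit hydrogens by atom environment:
  6 × C (aromatic): 1 H each → 6
  Total hydrogens = 6.
Molecular formula: C6H6

C6H6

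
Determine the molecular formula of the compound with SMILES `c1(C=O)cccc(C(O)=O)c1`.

Heavy atoms from the SMILES: 8 C, 3 O.
Implicit hydrogens by atom environment:
  4 × C (aromatic): 1 H each → 4
  2 × C (aromatic): no H
  2 × O: no H
  1 × C: 1 H
  1 × C: no H
  1 × O: 1 H
  Total hydrogens = 6.
Molecular formula: C8H6O3

C8H6O3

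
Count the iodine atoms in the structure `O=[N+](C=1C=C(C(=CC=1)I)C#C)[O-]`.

1

The symbol for iodine appears 1 time in the SMILES.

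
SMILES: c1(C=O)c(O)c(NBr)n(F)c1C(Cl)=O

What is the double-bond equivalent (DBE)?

Molecular formula from the SMILES: C6H3BrClFN2O3.
DoU = (2C + 2 + N − H − X)/2 = (2·6 + 2 + 2 − 3 − 3)/2 = 10/2 = 5.
(Structurally: 1 ring(s) + 4 π bond(s) = 5.)

5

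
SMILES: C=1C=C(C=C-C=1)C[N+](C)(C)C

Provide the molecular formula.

Heavy atoms from the SMILES: 10 C, 1 N.
Implicit hydrogens by atom environment:
  5 × C (aromatic): 1 H each → 5
  3 × C: 3 H each → 9
  1 × C: 2 H
  1 × C (aromatic): no H
  1 × N (charge +1): no H
  Total hydrogens = 16.
Net charge +1.
Molecular formula: C10H16N+

C10H16N+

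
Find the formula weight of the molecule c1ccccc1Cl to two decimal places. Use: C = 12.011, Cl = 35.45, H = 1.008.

Molecular formula: C6H5Cl.
M = 6×12.011 + 1×35.45 + 5×1.008 = 112.56 g/mol.

112.56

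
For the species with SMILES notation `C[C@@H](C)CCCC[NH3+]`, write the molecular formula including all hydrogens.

Heavy atoms from the SMILES: 7 C, 1 N.
Implicit hydrogens by atom environment:
  4 × C: 2 H each → 8
  2 × C: 3 H each → 6
  1 × C: 1 H
  1 × N (charge +1): 3 H
  Total hydrogens = 18.
Net charge +1.
Molecular formula: C7H18N+

C7H18N+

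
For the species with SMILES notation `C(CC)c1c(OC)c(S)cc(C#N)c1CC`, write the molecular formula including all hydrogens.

Heavy atoms from the SMILES: 13 C, 1 N, 1 O, 1 S.
Implicit hydrogens by atom environment:
  5 × C (aromatic): no H
  3 × C: 3 H each → 9
  3 × C: 2 H each → 6
  1 × C (aromatic): 1 H
  1 × C: no H
  1 × N: no H
  1 × O: no H
  1 × S: 1 H
  Total hydrogens = 17.
Molecular formula: C13H17NOS

C13H17NOS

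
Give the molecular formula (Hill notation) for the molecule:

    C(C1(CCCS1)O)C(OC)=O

Heavy atoms from the SMILES: 7 C, 3 O, 1 S.
Implicit hydrogens by atom environment:
  4 × C: 2 H each → 8
  2 × C: no H
  2 × O: no H
  1 × C: 3 H
  1 × O: 1 H
  1 × S: no H
  Total hydrogens = 12.
Molecular formula: C7H12O3S

C7H12O3S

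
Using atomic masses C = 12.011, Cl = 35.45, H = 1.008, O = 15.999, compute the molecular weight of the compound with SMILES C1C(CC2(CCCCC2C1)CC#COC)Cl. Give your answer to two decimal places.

240.77

Molecular formula: C14H21ClO.
M = 14×12.011 + 1×35.45 + 21×1.008 + 1×15.999 = 240.77 g/mol.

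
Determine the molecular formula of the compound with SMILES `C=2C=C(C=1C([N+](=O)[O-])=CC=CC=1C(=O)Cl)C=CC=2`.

Heavy atoms from the SMILES: 13 C, 1 Cl, 1 N, 3 O.
Implicit hydrogens by atom environment:
  8 × C (aromatic): 1 H each → 8
  4 × C (aromatic): no H
  2 × O: no H
  1 × C: no H
  1 × Cl: no H
  1 × N (charge +1): no H
  1 × O (charge -1): no H
  Total hydrogens = 8.
Molecular formula: C13H8ClNO3

C13H8ClNO3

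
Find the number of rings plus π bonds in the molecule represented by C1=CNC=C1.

Molecular formula from the SMILES: C4H5N.
DoU = (2C + 2 + N − H − X)/2 = (2·4 + 2 + 1 − 5 − 0)/2 = 6/2 = 3.
(Structurally: 1 ring(s) + 2 π bond(s) = 3.)

3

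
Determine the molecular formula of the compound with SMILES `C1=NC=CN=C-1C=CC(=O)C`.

Heavy atoms from the SMILES: 8 C, 2 N, 1 O.
Implicit hydrogens by atom environment:
  3 × C (aromatic): 1 H each → 3
  2 × C: 1 H each → 2
  2 × N (aromatic): no H
  1 × C: 3 H
  1 × C (aromatic): no H
  1 × C: no H
  1 × O: no H
  Total hydrogens = 8.
Molecular formula: C8H8N2O

C8H8N2O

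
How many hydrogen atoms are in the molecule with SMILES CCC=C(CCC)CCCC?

Hydrogens are implicit in SMILES; fill each atom to its normal valence:
  6 × C: 2 H each → 12
  3 × C: 3 H each → 9
  1 × C: 1 H
  1 × C: no H
  Total hydrogens = 22.

22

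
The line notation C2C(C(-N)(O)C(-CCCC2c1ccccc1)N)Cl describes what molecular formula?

C14H21ClN2O

Heavy atoms from the SMILES: 14 C, 1 Cl, 2 N, 1 O.
Implicit hydrogens by atom environment:
  5 × C (aromatic): 1 H each → 5
  4 × C: 2 H each → 8
  3 × C: 1 H each → 3
  2 × N: 2 H each → 4
  1 × C: no H
  1 × C (aromatic): no H
  1 × Cl: no H
  1 × O: 1 H
  Total hydrogens = 21.
Molecular formula: C14H21ClN2O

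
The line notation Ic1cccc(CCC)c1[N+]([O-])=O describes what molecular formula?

Heavy atoms from the SMILES: 9 C, 1 I, 1 N, 2 O.
Implicit hydrogens by atom environment:
  3 × C (aromatic): 1 H each → 3
  3 × C (aromatic): no H
  2 × C: 2 H each → 4
  1 × C: 3 H
  1 × I: no H
  1 × N (charge +1): no H
  1 × O: no H
  1 × O (charge -1): no H
  Total hydrogens = 10.
Molecular formula: C9H10INO2

C9H10INO2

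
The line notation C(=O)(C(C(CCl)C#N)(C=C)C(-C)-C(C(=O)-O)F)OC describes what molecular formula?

Heavy atoms from the SMILES: 12 C, 1 Cl, 1 F, 1 N, 4 O.
Implicit hydrogens by atom environment:
  4 × C: 1 H each → 4
  4 × C: no H
  3 × O: no H
  2 × C: 3 H each → 6
  2 × C: 2 H each → 4
  1 × Cl: no H
  1 × F: no H
  1 × N: no H
  1 × O: 1 H
  Total hydrogens = 15.
Molecular formula: C12H15ClFNO4

C12H15ClFNO4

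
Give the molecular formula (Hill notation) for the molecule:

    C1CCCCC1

C6H12

Heavy atoms from the SMILES: 6 C.
Implicit hydrogens by atom environment:
  6 × C: 2 H each → 12
  Total hydrogens = 12.
Molecular formula: C6H12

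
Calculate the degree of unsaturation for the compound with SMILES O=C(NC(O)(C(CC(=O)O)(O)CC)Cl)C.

Molecular formula from the SMILES: C8H14ClNO5.
DoU = (2C + 2 + N − H − X)/2 = (2·8 + 2 + 1 − 14 − 1)/2 = 4/2 = 2.
(Structurally: 0 ring(s) + 2 π bond(s) = 2.)

2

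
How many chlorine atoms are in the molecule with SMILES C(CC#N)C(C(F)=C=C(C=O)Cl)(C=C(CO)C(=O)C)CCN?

1

The symbol for chlorine appears 1 time in the SMILES.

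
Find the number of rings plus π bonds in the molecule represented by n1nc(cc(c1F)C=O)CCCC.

Molecular formula from the SMILES: C9H11FN2O.
DoU = (2C + 2 + N − H − X)/2 = (2·9 + 2 + 2 − 11 − 1)/2 = 10/2 = 5.
(Structurally: 1 ring(s) + 4 π bond(s) = 5.)

5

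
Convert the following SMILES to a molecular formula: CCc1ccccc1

Heavy atoms from the SMILES: 8 C.
Implicit hydrogens by atom environment:
  5 × C (aromatic): 1 H each → 5
  1 × C: 3 H
  1 × C: 2 H
  1 × C (aromatic): no H
  Total hydrogens = 10.
Molecular formula: C8H10

C8H10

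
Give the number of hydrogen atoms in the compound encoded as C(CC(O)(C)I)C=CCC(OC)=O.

15

Hydrogens are implicit in SMILES; fill each atom to its normal valence:
  3 × C: 2 H each → 6
  2 × C: 3 H each → 6
  2 × C: 1 H each → 2
  2 × C: no H
  2 × O: no H
  1 × I: no H
  1 × O: 1 H
  Total hydrogens = 15.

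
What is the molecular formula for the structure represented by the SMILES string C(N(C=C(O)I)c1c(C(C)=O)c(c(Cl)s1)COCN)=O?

C11H12ClIN2O4S

Heavy atoms from the SMILES: 11 C, 1 Cl, 1 I, 2 N, 4 O, 1 S.
Implicit hydrogens by atom environment:
  4 × C (aromatic): no H
  3 × O: no H
  2 × C: 2 H each → 4
  2 × C: 1 H each → 2
  2 × C: no H
  1 × C: 3 H
  1 × Cl: no H
  1 × I: no H
  1 × N: 2 H
  1 × N: no H
  1 × O: 1 H
  1 × S (aromatic): no H
  Total hydrogens = 12.
Molecular formula: C11H12ClIN2O4S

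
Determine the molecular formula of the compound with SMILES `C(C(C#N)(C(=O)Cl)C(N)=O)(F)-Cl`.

C5H3Cl2FN2O2

Heavy atoms from the SMILES: 5 C, 2 Cl, 1 F, 2 N, 2 O.
Implicit hydrogens by atom environment:
  4 × C: no H
  2 × Cl: no H
  2 × O: no H
  1 × C: 1 H
  1 × F: no H
  1 × N: 2 H
  1 × N: no H
  Total hydrogens = 3.
Molecular formula: C5H3Cl2FN2O2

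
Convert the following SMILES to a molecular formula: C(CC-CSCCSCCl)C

C8H17ClS2

Heavy atoms from the SMILES: 8 C, 1 Cl, 2 S.
Implicit hydrogens by atom environment:
  7 × C: 2 H each → 14
  2 × S: no H
  1 × C: 3 H
  1 × Cl: no H
  Total hydrogens = 17.
Molecular formula: C8H17ClS2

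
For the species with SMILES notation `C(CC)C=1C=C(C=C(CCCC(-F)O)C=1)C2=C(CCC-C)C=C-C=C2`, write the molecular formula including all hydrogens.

C23H31FO

Heavy atoms from the SMILES: 23 C, 1 F, 1 O.
Implicit hydrogens by atom environment:
  8 × C: 2 H each → 16
  7 × C (aromatic): 1 H each → 7
  5 × C (aromatic): no H
  2 × C: 3 H each → 6
  1 × C: 1 H
  1 × F: no H
  1 × O: 1 H
  Total hydrogens = 31.
Molecular formula: C23H31FO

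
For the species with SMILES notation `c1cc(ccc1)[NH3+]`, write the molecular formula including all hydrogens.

C6H8N+

Heavy atoms from the SMILES: 6 C, 1 N.
Implicit hydrogens by atom environment:
  5 × C (aromatic): 1 H each → 5
  1 × C (aromatic): no H
  1 × N (charge +1): 3 H
  Total hydrogens = 8.
Net charge +1.
Molecular formula: C6H8N+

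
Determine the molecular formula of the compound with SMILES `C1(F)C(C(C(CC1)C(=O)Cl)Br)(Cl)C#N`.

C8H7BrCl2FNO

Heavy atoms from the SMILES: 1 Br, 8 C, 2 Cl, 1 F, 1 N, 1 O.
Implicit hydrogens by atom environment:
  3 × C: 1 H each → 3
  3 × C: no H
  2 × C: 2 H each → 4
  2 × Cl: no H
  1 × Br: no H
  1 × F: no H
  1 × N: no H
  1 × O: no H
  Total hydrogens = 7.
Molecular formula: C8H7BrCl2FNO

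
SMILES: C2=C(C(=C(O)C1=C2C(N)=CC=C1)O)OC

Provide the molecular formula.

C11H11NO3

Heavy atoms from the SMILES: 11 C, 1 N, 3 O.
Implicit hydrogens by atom environment:
  6 × C (aromatic): no H
  4 × C (aromatic): 1 H each → 4
  2 × O: 1 H each → 2
  1 × C: 3 H
  1 × N: 2 H
  1 × O: no H
  Total hydrogens = 11.
Molecular formula: C11H11NO3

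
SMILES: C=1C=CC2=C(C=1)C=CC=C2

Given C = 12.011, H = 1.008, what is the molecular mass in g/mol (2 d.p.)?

128.17

Molecular formula: C10H8.
M = 10×12.011 + 8×1.008 = 128.17 g/mol.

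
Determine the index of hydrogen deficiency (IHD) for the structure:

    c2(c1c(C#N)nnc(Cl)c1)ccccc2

10

Molecular formula from the SMILES: C11H6ClN3.
DoU = (2C + 2 + N − H − X)/2 = (2·11 + 2 + 3 − 6 − 1)/2 = 20/2 = 10.
(Structurally: 2 ring(s) + 8 π bond(s) = 10.)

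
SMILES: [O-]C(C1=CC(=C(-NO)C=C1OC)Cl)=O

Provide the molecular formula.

Heavy atoms from the SMILES: 8 C, 1 Cl, 1 N, 4 O.
Implicit hydrogens by atom environment:
  4 × C (aromatic): no H
  2 × C (aromatic): 1 H each → 2
  2 × O: no H
  1 × C: 3 H
  1 × C: no H
  1 × Cl: no H
  1 × N: 1 H
  1 × O: 1 H
  1 × O (charge -1): no H
  Total hydrogens = 7.
Net charge -1.
Molecular formula: C8H7ClNO4-

C8H7ClNO4-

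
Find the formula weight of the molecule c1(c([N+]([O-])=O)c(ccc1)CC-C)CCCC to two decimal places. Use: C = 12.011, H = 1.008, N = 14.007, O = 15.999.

Molecular formula: C13H19NO2.
M = 13×12.011 + 19×1.008 + 1×14.007 + 2×15.999 = 221.30 g/mol.

221.30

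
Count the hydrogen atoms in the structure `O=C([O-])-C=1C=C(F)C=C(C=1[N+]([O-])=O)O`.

3

Hydrogens are implicit in SMILES; fill each atom to its normal valence:
  4 × C (aromatic): no H
  2 × C (aromatic): 1 H each → 2
  2 × O: no H
  2 × O (charge -1): no H
  1 × C: no H
  1 × F: no H
  1 × N (charge +1): no H
  1 × O: 1 H
  Total hydrogens = 3.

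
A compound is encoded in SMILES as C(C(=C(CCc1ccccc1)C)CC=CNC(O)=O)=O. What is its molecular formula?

Heavy atoms from the SMILES: 16 C, 1 N, 3 O.
Implicit hydrogens by atom environment:
  5 × C (aromatic): 1 H each → 5
  3 × C: 2 H each → 6
  3 × C: 1 H each → 3
  3 × C: no H
  2 × O: no H
  1 × C: 3 H
  1 × C (aromatic): no H
  1 × N: 1 H
  1 × O: 1 H
  Total hydrogens = 19.
Molecular formula: C16H19NO3

C16H19NO3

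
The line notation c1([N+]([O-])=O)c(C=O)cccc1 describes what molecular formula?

Heavy atoms from the SMILES: 7 C, 1 N, 3 O.
Implicit hydrogens by atom environment:
  4 × C (aromatic): 1 H each → 4
  2 × C (aromatic): no H
  2 × O: no H
  1 × C: 1 H
  1 × N (charge +1): no H
  1 × O (charge -1): no H
  Total hydrogens = 5.
Molecular formula: C7H5NO3

C7H5NO3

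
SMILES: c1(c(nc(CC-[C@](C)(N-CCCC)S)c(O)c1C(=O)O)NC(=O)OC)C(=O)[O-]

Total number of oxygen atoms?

7

The symbol for oxygen appears 7 times in the SMILES.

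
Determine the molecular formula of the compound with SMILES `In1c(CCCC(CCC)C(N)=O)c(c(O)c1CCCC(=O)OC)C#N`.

C18H26IN3O4

Heavy atoms from the SMILES: 18 C, 1 I, 3 N, 4 O.
Implicit hydrogens by atom environment:
  8 × C: 2 H each → 16
  4 × C (aromatic): no H
  3 × C: no H
  3 × O: no H
  2 × C: 3 H each → 6
  1 × C: 1 H
  1 × I: no H
  1 × N: 2 H
  1 × N (aromatic): no H
  1 × N: no H
  1 × O: 1 H
  Total hydrogens = 26.
Molecular formula: C18H26IN3O4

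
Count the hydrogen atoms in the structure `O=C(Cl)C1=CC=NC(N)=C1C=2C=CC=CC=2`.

9

Hydrogens are implicit in SMILES; fill each atom to its normal valence:
  7 × C (aromatic): 1 H each → 7
  4 × C (aromatic): no H
  1 × C: no H
  1 × Cl: no H
  1 × N: 2 H
  1 × N (aromatic): no H
  1 × O: no H
  Total hydrogens = 9.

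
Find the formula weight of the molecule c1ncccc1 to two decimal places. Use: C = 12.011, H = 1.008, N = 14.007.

79.10

Molecular formula: C5H5N.
M = 5×12.011 + 5×1.008 + 1×14.007 = 79.10 g/mol.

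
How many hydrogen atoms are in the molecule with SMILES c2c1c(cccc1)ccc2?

8

Hydrogens are implicit in SMILES; fill each atom to its normal valence:
  8 × C (aromatic): 1 H each → 8
  2 × C (aromatic): no H
  Total hydrogens = 8.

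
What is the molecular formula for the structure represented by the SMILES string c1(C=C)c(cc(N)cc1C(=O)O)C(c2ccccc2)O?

Heavy atoms from the SMILES: 16 C, 1 N, 3 O.
Implicit hydrogens by atom environment:
  7 × C (aromatic): 1 H each → 7
  5 × C (aromatic): no H
  2 × C: 1 H each → 2
  2 × O: 1 H each → 2
  1 × C: 2 H
  1 × C: no H
  1 × N: 2 H
  1 × O: no H
  Total hydrogens = 15.
Molecular formula: C16H15NO3

C16H15NO3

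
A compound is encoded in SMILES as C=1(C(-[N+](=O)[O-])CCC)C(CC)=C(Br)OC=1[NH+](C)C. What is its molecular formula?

C12H20BrN2O3+

Heavy atoms from the SMILES: 1 Br, 12 C, 2 N, 3 O.
Implicit hydrogens by atom environment:
  4 × C: 3 H each → 12
  4 × C (aromatic): no H
  3 × C: 2 H each → 6
  1 × Br: no H
  1 × C: 1 H
  1 × N (charge +1): 1 H
  1 × N (charge +1): no H
  1 × O (aromatic): no H
  1 × O: no H
  1 × O (charge -1): no H
  Total hydrogens = 20.
Net charge +1.
Molecular formula: C12H20BrN2O3+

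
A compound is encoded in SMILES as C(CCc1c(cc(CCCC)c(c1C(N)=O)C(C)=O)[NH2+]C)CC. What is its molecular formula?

C19H31N2O2+

Heavy atoms from the SMILES: 19 C, 2 N, 2 O.
Implicit hydrogens by atom environment:
  7 × C: 2 H each → 14
  5 × C (aromatic): no H
  4 × C: 3 H each → 12
  2 × C: no H
  2 × O: no H
  1 × C (aromatic): 1 H
  1 × N: 2 H
  1 × N (charge +1): 2 H
  Total hydrogens = 31.
Net charge +1.
Molecular formula: C19H31N2O2+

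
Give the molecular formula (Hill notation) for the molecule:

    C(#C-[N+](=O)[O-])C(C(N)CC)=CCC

C9H14N2O2

Heavy atoms from the SMILES: 9 C, 2 N, 2 O.
Implicit hydrogens by atom environment:
  3 × C: no H
  2 × C: 3 H each → 6
  2 × C: 2 H each → 4
  2 × C: 1 H each → 2
  1 × N: 2 H
  1 × N (charge +1): no H
  1 × O: no H
  1 × O (charge -1): no H
  Total hydrogens = 14.
Molecular formula: C9H14N2O2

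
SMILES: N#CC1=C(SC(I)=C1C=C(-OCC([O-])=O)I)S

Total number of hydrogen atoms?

Hydrogens are implicit in SMILES; fill each atom to its normal valence:
  4 × C (aromatic): no H
  3 × C: no H
  2 × I: no H
  2 × O: no H
  1 × C: 2 H
  1 × C: 1 H
  1 × N: no H
  1 × O (charge -1): no H
  1 × S: 1 H
  1 × S (aromatic): no H
  Total hydrogens = 4.

4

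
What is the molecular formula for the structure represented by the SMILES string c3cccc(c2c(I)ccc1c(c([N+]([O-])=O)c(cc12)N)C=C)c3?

C18H13IN2O2

Heavy atoms from the SMILES: 18 C, 1 I, 2 N, 2 O.
Implicit hydrogens by atom environment:
  8 × C (aromatic): 1 H each → 8
  8 × C (aromatic): no H
  1 × C: 2 H
  1 × C: 1 H
  1 × I: no H
  1 × N: 2 H
  1 × N (charge +1): no H
  1 × O: no H
  1 × O (charge -1): no H
  Total hydrogens = 13.
Molecular formula: C18H13IN2O2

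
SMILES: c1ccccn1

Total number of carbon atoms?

5

The symbol for carbon appears 5 times in the SMILES. Lowercase c denotes aromatic carbon and counts toward C.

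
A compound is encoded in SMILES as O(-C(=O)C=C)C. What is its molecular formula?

C4H6O2

Heavy atoms from the SMILES: 4 C, 2 O.
Implicit hydrogens by atom environment:
  2 × O: no H
  1 × C: 3 H
  1 × C: 2 H
  1 × C: 1 H
  1 × C: no H
  Total hydrogens = 6.
Molecular formula: C4H6O2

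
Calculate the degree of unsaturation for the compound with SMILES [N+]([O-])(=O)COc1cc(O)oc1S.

Molecular formula from the SMILES: C5H5NO5S.
DoU = (2C + 2 + N − H − X)/2 = (2·5 + 2 + 1 − 5 − 0)/2 = 8/2 = 4.
(Structurally: 1 ring(s) + 3 π bond(s) = 4.)

4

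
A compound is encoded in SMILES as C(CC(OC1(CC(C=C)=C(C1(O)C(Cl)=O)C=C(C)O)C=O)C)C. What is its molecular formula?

Heavy atoms from the SMILES: 17 C, 1 Cl, 5 O.
Implicit hydrogens by atom environment:
  6 × C: no H
  4 × C: 2 H each → 8
  4 × C: 1 H each → 4
  3 × C: 3 H each → 9
  3 × O: no H
  2 × O: 1 H each → 2
  1 × Cl: no H
  Total hydrogens = 23.
Molecular formula: C17H23ClO5

C17H23ClO5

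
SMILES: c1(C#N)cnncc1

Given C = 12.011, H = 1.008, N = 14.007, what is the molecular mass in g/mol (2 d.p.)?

Molecular formula: C5H3N3.
M = 5×12.011 + 3×1.008 + 3×14.007 = 105.10 g/mol.

105.10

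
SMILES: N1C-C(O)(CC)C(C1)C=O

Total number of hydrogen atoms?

Hydrogens are implicit in SMILES; fill each atom to its normal valence:
  3 × C: 2 H each → 6
  2 × C: 1 H each → 2
  1 × C: 3 H
  1 × C: no H
  1 × N: 1 H
  1 × O: 1 H
  1 × O: no H
  Total hydrogens = 13.

13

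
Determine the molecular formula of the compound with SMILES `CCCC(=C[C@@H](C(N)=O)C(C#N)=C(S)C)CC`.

C13H20N2OS

Heavy atoms from the SMILES: 13 C, 2 N, 1 O, 1 S.
Implicit hydrogens by atom environment:
  5 × C: no H
  3 × C: 3 H each → 9
  3 × C: 2 H each → 6
  2 × C: 1 H each → 2
  1 × N: 2 H
  1 × N: no H
  1 × O: no H
  1 × S: 1 H
  Total hydrogens = 20.
Molecular formula: C13H20N2OS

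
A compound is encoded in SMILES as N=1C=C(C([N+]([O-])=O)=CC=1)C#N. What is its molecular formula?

Heavy atoms from the SMILES: 6 C, 3 N, 2 O.
Implicit hydrogens by atom environment:
  3 × C (aromatic): 1 H each → 3
  2 × C (aromatic): no H
  1 × C: no H
  1 × N (aromatic): no H
  1 × N: no H
  1 × N (charge +1): no H
  1 × O: no H
  1 × O (charge -1): no H
  Total hydrogens = 3.
Molecular formula: C6H3N3O2

C6H3N3O2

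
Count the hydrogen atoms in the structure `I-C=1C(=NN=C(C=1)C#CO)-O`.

3

Hydrogens are implicit in SMILES; fill each atom to its normal valence:
  3 × C (aromatic): no H
  2 × C: no H
  2 × N (aromatic): no H
  2 × O: 1 H each → 2
  1 × C (aromatic): 1 H
  1 × I: no H
  Total hydrogens = 3.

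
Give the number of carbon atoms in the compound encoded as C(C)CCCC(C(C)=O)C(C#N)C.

11

The symbol for carbon appears 11 times in the SMILES.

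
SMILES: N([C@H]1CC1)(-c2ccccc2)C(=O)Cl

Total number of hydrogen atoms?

10

Hydrogens are implicit in SMILES; fill each atom to its normal valence:
  5 × C (aromatic): 1 H each → 5
  2 × C: 2 H each → 4
  1 × C: 1 H
  1 × C: no H
  1 × C (aromatic): no H
  1 × Cl: no H
  1 × N: no H
  1 × O: no H
  Total hydrogens = 10.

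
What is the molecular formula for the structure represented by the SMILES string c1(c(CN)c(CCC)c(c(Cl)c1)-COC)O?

Heavy atoms from the SMILES: 12 C, 1 Cl, 1 N, 2 O.
Implicit hydrogens by atom environment:
  5 × C (aromatic): no H
  4 × C: 2 H each → 8
  2 × C: 3 H each → 6
  1 × C (aromatic): 1 H
  1 × Cl: no H
  1 × N: 2 H
  1 × O: 1 H
  1 × O: no H
  Total hydrogens = 18.
Molecular formula: C12H18ClNO2

C12H18ClNO2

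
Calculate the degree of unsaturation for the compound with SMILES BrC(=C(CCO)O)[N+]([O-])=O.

2

Molecular formula from the SMILES: C4H6BrNO4.
DoU = (2C + 2 + N − H − X)/2 = (2·4 + 2 + 1 − 6 − 1)/2 = 4/2 = 2.
(Structurally: 0 ring(s) + 2 π bond(s) = 2.)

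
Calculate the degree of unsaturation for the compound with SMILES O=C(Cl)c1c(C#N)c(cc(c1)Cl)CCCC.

7

Molecular formula from the SMILES: C12H11Cl2NO.
DoU = (2C + 2 + N − H − X)/2 = (2·12 + 2 + 1 − 11 − 2)/2 = 14/2 = 7.
(Structurally: 1 ring(s) + 6 π bond(s) = 7.)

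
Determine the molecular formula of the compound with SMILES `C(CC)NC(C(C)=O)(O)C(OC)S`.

C8H17NO3S

Heavy atoms from the SMILES: 8 C, 1 N, 3 O, 1 S.
Implicit hydrogens by atom environment:
  3 × C: 3 H each → 9
  2 × C: 2 H each → 4
  2 × C: no H
  2 × O: no H
  1 × C: 1 H
  1 × N: 1 H
  1 × O: 1 H
  1 × S: 1 H
  Total hydrogens = 17.
Molecular formula: C8H17NO3S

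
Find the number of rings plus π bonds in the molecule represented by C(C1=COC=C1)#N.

5

Molecular formula from the SMILES: C5H3NO.
DoU = (2C + 2 + N − H − X)/2 = (2·5 + 2 + 1 − 3 − 0)/2 = 10/2 = 5.
(Structurally: 1 ring(s) + 4 π bond(s) = 5.)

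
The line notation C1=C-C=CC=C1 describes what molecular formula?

C6H6

Heavy atoms from the SMILES: 6 C.
Implicit hydrogens by atom environment:
  6 × C (aromatic): 1 H each → 6
  Total hydrogens = 6.
Molecular formula: C6H6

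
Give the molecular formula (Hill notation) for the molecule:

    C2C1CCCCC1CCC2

Heavy atoms from the SMILES: 10 C.
Implicit hydrogens by atom environment:
  8 × C: 2 H each → 16
  2 × C: 1 H each → 2
  Total hydrogens = 18.
Molecular formula: C10H18

C10H18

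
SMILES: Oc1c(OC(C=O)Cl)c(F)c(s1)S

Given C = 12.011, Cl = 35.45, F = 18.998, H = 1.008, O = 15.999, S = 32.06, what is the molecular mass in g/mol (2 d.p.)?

242.66

Molecular formula: C6H4ClFO3S2.
M = 6×12.011 + 1×35.45 + 1×18.998 + 4×1.008 + 3×15.999 + 2×32.06 = 242.66 g/mol.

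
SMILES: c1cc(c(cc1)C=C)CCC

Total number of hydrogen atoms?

14

Hydrogens are implicit in SMILES; fill each atom to its normal valence:
  4 × C (aromatic): 1 H each → 4
  3 × C: 2 H each → 6
  2 × C (aromatic): no H
  1 × C: 3 H
  1 × C: 1 H
  Total hydrogens = 14.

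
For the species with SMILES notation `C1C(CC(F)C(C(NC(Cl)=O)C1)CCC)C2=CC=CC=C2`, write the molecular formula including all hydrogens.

C17H23ClFNO

Heavy atoms from the SMILES: 17 C, 1 Cl, 1 F, 1 N, 1 O.
Implicit hydrogens by atom environment:
  5 × C: 2 H each → 10
  5 × C (aromatic): 1 H each → 5
  4 × C: 1 H each → 4
  1 × C: 3 H
  1 × C: no H
  1 × C (aromatic): no H
  1 × Cl: no H
  1 × F: no H
  1 × N: 1 H
  1 × O: no H
  Total hydrogens = 23.
Molecular formula: C17H23ClFNO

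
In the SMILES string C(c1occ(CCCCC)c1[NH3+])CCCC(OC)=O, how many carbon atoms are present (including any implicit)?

The symbol for carbon appears 15 times in the SMILES. Lowercase c denotes aromatic carbon and counts toward C.

15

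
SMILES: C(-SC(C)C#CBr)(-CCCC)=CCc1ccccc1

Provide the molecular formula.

C17H21BrS

Heavy atoms from the SMILES: 1 Br, 17 C, 1 S.
Implicit hydrogens by atom environment:
  5 × C (aromatic): 1 H each → 5
  4 × C: 2 H each → 8
  3 × C: no H
  2 × C: 3 H each → 6
  2 × C: 1 H each → 2
  1 × Br: no H
  1 × C (aromatic): no H
  1 × S: no H
  Total hydrogens = 21.
Molecular formula: C17H21BrS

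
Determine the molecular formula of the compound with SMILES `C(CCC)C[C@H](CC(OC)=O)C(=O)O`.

C10H18O4

Heavy atoms from the SMILES: 10 C, 4 O.
Implicit hydrogens by atom environment:
  5 × C: 2 H each → 10
  3 × O: no H
  2 × C: 3 H each → 6
  2 × C: no H
  1 × C: 1 H
  1 × O: 1 H
  Total hydrogens = 18.
Molecular formula: C10H18O4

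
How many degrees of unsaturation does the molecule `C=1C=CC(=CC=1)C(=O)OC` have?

Molecular formula from the SMILES: C8H8O2.
DoU = (2C + 2 + N − H − X)/2 = (2·8 + 2 + 0 − 8 − 0)/2 = 10/2 = 5.
(Structurally: 1 ring(s) + 4 π bond(s) = 5.)

5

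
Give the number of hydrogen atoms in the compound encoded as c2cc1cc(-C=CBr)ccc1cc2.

Hydrogens are implicit in SMILES; fill each atom to its normal valence:
  7 × C (aromatic): 1 H each → 7
  3 × C (aromatic): no H
  2 × C: 1 H each → 2
  1 × Br: no H
  Total hydrogens = 9.

9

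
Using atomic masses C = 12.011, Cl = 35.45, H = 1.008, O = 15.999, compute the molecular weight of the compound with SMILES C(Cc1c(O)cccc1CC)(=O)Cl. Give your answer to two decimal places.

198.65

Molecular formula: C10H11ClO2.
M = 10×12.011 + 1×35.45 + 11×1.008 + 2×15.999 = 198.65 g/mol.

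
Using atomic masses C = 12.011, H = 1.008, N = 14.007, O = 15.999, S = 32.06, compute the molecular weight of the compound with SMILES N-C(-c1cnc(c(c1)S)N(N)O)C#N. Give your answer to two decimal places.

211.24

Molecular formula: C7H9N5OS.
M = 7×12.011 + 9×1.008 + 5×14.007 + 1×15.999 + 1×32.06 = 211.24 g/mol.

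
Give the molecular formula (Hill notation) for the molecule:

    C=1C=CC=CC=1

C6H6

Heavy atoms from the SMILES: 6 C.
Implicit hydrogens by atom environment:
  6 × C (aromatic): 1 H each → 6
  Total hydrogens = 6.
Molecular formula: C6H6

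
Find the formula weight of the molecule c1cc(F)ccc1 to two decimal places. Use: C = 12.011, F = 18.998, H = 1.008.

96.10

Molecular formula: C6H5F.
M = 6×12.011 + 1×18.998 + 5×1.008 = 96.10 g/mol.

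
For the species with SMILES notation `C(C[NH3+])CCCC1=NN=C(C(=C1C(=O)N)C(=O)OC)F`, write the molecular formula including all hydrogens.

Heavy atoms from the SMILES: 12 C, 1 F, 4 N, 3 O.
Implicit hydrogens by atom environment:
  5 × C: 2 H each → 10
  4 × C (aromatic): no H
  3 × O: no H
  2 × C: no H
  2 × N (aromatic): no H
  1 × C: 3 H
  1 × F: no H
  1 × N (charge +1): 3 H
  1 × N: 2 H
  Total hydrogens = 18.
Net charge +1.
Molecular formula: C12H18FN4O3+

C12H18FN4O3+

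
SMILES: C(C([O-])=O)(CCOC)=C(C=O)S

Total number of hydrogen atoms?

9

Hydrogens are implicit in SMILES; fill each atom to its normal valence:
  3 × C: no H
  3 × O: no H
  2 × C: 2 H each → 4
  1 × C: 3 H
  1 × C: 1 H
  1 × O (charge -1): no H
  1 × S: 1 H
  Total hydrogens = 9.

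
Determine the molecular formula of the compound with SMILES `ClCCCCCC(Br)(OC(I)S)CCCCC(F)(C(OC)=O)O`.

Heavy atoms from the SMILES: 1 Br, 14 C, 1 Cl, 1 F, 1 I, 4 O, 1 S.
Implicit hydrogens by atom environment:
  9 × C: 2 H each → 18
  3 × C: no H
  3 × O: no H
  1 × Br: no H
  1 × C: 3 H
  1 × C: 1 H
  1 × Cl: no H
  1 × F: no H
  1 × I: no H
  1 × O: 1 H
  1 × S: 1 H
  Total hydrogens = 24.
Molecular formula: C14H24BrClFIO4S

C14H24BrClFIO4S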